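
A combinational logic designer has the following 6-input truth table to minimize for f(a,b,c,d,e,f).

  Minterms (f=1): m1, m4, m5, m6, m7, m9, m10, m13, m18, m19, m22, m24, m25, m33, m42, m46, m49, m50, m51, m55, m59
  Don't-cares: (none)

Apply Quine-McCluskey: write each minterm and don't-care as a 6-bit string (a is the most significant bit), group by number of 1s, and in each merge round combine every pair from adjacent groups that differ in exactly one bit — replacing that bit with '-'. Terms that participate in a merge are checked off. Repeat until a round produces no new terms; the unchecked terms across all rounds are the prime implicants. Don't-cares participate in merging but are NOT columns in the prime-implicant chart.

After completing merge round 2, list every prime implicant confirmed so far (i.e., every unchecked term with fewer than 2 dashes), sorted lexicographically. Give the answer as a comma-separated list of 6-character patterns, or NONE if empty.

-00001, -01010, 0-0110, 0-1001, 010-10, 01100-, 1-0001, 101-10, 11-011, 110-11, 1100-1

[col 0] 000001*, 000100*, 000101*, 000110*, 000111*, 001001*, 001010*, 001101*, 010010*, 010011*, 010110*, 011000*, 011001*, 100001*, 101010*, 101110*, 110001*, 110010*, 110011*, 110111*, 111011*
[col 1] -00001, -01010, -10010*, -10011*, 0-0110, 0-1001, 00-001*, 00-101*, 000-01*, 0001-0*, 0001-1*, 00010-*, 00011-*, 001-01*, 010-10, 01001-*, 01100-, 1-0001, 101-10, 11-011, 110-11, 1100-1, 11001-*
[col 2] -1001-, 00--01, 0001--
Prime implicants: -00001, -01010, -1001-, 0-0110, 0-1001, 00--01, 0001--, 010-10, 01100-, 1-0001, 101-10, 11-011, 110-11, 1100-1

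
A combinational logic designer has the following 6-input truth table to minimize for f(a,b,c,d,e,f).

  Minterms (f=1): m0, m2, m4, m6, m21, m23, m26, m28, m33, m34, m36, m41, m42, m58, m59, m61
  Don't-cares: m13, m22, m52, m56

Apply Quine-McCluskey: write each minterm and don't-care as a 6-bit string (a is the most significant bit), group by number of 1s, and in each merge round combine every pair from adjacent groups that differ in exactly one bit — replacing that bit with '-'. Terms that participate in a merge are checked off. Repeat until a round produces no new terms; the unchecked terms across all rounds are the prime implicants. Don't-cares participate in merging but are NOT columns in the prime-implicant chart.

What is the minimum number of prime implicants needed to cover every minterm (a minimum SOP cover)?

9

size-2^0 implicants → 000000(✓)  000010(✓)  000100(✓)  000110(✓)  001101  010101(✓)  010110(✓)  010111(✓)  011010(✓)  011100  100001(✓)  100010(✓)  100100(✓)  101001(✓)  101010(✓)  110100(✓)  111000(✓)  111010(✓)  111011(✓)  111101
size-2^1 implicants → -00010  -00100  -11010  0-0110  000-00(✓)  000-10(✓)  0000-0(✓)  0001-0(✓)  0101-1  01011-  1-0100  1-1010  10-001  10-010  1110-0  11101-
size-2^2 implicants → 000--0
Unchecked terms (primes): -00010, -00100, -11010, 0-0110, 000--0, 001101, 0101-1, 01011-, 011100, 1-0100, 1-1010, 10-001, 10-010, 1110-0, 11101-, 111101
Minterm coverage:
  m0 ⊆ 000--0 [E]
  m2 ⊆ -00010,000--0
  m4 ⊆ -00100,000--0
  m6 ⊆ 0-0110,000--0
  m21 ⊆ 0101-1 [E]
  m23 ⊆ 0101-1,01011-
  m26 ⊆ -11010 [E]
  m28 ⊆ 011100 [E]
  m33 ⊆ 10-001 [E]
  m34 ⊆ -00010,10-010
  m36 ⊆ -00100,1-0100
  m41 ⊆ 10-001 [E]
  m42 ⊆ 1-1010,10-010
  m58 ⊆ -11010,1-1010,1110-0,11101-
  m59 ⊆ 11101- [E]
  m61 ⊆ 111101 [E]
E = {-11010, 000--0, 0101-1, 011100, 10-001, 11101-, 111101}
Petrick residual → -00100, 10-010
Cover = b'c'de'f' + bcd'ef' + a'b'c'f' + a'bc'df + a'bcde'f' + ab'd'e'f + ab'd'ef' + abcd'e + abcde'f  |cover|=9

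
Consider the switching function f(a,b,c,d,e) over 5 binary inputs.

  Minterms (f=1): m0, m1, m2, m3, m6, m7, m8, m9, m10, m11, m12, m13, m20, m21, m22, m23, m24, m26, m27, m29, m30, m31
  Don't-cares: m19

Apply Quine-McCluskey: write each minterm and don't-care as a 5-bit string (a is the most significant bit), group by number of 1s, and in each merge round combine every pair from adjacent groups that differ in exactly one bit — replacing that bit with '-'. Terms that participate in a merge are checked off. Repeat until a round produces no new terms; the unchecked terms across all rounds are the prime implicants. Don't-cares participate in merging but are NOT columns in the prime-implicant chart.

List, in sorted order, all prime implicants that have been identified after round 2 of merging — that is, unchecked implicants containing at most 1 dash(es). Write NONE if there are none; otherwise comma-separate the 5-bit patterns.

-1101

size-2^0 implicants → 00000(✓)  00001(✓)  00010(✓)  00011(✓)  00110(✓)  00111(✓)  01000(✓)  01001(✓)  01010(✓)  01011(✓)  01100(✓)  01101(✓)  10011(✓)  10100(✓)  10101(✓)  10110(✓)  10111(✓)  11000(✓)  11010(✓)  11011(✓)  11101(✓)  11110(✓)  11111(✓)
size-2^1 implicants → -0011(✓)  -0110(✓)  -0111(✓)  -1000(✓)  -1010(✓)  -1011(✓)  -1101  0-000(✓)  0-001(✓)  0-010(✓)  0-011(✓)  00-10(✓)  00-11(✓)  000-0(✓)  000-1(✓)  0000-(✓)  0001-(✓)  0011-(✓)  01-00(✓)  01-01(✓)  010-0(✓)  010-1(✓)  0100-(✓)  0101-(✓)  0110-(✓)  1-011(✓)  1-101(✓)  1-110(✓)  1-111(✓)  10-11(✓)  101-0(✓)  101-1(✓)  1010-(✓)  1011-(✓)  11-10(✓)  11-11(✓)  110-0(✓)  1101-(✓)  111-1(✓)  1111-(✓)
size-2^2 implicants → --011  -0-11  -011-  -10-0  -101-  0-0-0(✓)  0-0-1(✓)  0-00-(✓)  0-01-(✓)  00-1-  000--(✓)  01-0-  010--(✓)  1--11  1-1-1  1-11-  101--  11-1-
size-2^3 implicants → 0-0--
Unchecked terms (primes): --011, -0-11, -011-, -10-0, -101-, -1101, 0-0--, 00-1-, 01-0-, 1--11, 1-1-1, 1-11-, 101--, 11-1-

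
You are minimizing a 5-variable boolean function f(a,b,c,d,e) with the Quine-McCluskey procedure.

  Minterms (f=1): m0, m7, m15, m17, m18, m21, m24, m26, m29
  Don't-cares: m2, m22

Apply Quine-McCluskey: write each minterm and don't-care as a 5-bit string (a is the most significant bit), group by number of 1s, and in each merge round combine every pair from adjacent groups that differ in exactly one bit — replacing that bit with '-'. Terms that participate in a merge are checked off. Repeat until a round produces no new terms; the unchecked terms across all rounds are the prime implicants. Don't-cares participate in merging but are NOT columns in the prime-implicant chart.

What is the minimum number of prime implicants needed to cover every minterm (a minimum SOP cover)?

6

size-2^0 implicants → 00000(✓)  00010(✓)  00111(✓)  01111(✓)  10001(✓)  10010(✓)  10101(✓)  10110(✓)  11000(✓)  11010(✓)  11101(✓)
size-2^1 implicants → -0010  0-111  000-0  1-010  1-101  10-01  10-10  110-0
Unchecked terms (primes): -0010, 0-111, 000-0, 1-010, 1-101, 10-01, 10-10, 110-0
Minterm coverage:
  m0 ⊆ 000-0 [E]
  m7 ⊆ 0-111 [E]
  m15 ⊆ 0-111 [E]
  m17 ⊆ 10-01 [E]
  m18 ⊆ -0010,1-010,10-10
  m21 ⊆ 1-101,10-01
  m24 ⊆ 110-0 [E]
  m26 ⊆ 1-010,110-0
  m29 ⊆ 1-101 [E]
E = {0-111, 000-0, 1-101, 10-01, 110-0}
Petrick residual → -0010
Cover = b'c'de' + a'cde + a'b'c'e' + acd'e + ab'd'e + abc'e'  |cover|=6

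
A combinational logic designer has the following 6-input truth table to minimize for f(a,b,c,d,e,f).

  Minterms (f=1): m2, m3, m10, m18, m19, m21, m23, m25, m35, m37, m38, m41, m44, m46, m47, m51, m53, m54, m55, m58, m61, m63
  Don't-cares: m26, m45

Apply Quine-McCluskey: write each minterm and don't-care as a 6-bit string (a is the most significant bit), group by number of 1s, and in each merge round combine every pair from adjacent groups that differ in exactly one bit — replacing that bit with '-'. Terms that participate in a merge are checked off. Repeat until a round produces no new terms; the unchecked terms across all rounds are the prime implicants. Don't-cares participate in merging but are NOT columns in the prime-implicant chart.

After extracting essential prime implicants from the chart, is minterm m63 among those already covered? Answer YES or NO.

NO

size-2^0 implicants → 000010(✓)  000011(✓)  001010(✓)  010010(✓)  010011(✓)  010101(✓)  010111(✓)  011001  011010(✓)  100011(✓)  100101(✓)  100110(✓)  101001(✓)  101100(✓)  101101(✓)  101110(✓)  101111(✓)  110011(✓)  110101(✓)  110110(✓)  110111(✓)  111010(✓)  111101(✓)  111111(✓)
size-2^1 implicants → -00011(✓)  -10011(✓)  -10101(✓)  -10111(✓)  -11010  0-0010(✓)  0-0011(✓)  0-1010(✓)  00-010(✓)  00001-(✓)  01-010(✓)  010-11(✓)  01001-(✓)  0101-1(✓)  1-0011(✓)  1-0101(✓)  1-0110  1-1101(✓)  1-1111(✓)  10-101(✓)  10-110  101-01  1011-0(✓)  1011-1(✓)  10110-(✓)  10111-(✓)  11-101(✓)  11-111(✓)  110-11(✓)  1101-1(✓)  11011-  1111-1(✓)
size-2^2 implicants → --0011  -10-11  -101-1  0--010  0-001-  1--101  1-11-1  1011--  11-1-1
Unchecked terms (primes): --0011, -10-11, -101-1, -11010, 0--010, 0-001-, 011001, 1--101, 1-0110, 1-11-1, 10-110, 101-01, 1011--, 11-1-1, 11011-
Minterm coverage:
  m2 ⊆ 0--010,0-001-
  m3 ⊆ --0011,0-001-
  m10 ⊆ 0--010 [E]
  m18 ⊆ 0--010,0-001-
  m19 ⊆ --0011,-10-11,0-001-
  m21 ⊆ -101-1 [E]
  m23 ⊆ -10-11,-101-1
  m25 ⊆ 011001 [E]
  m35 ⊆ --0011 [E]
  m37 ⊆ 1--101 [E]
  m38 ⊆ 1-0110,10-110
  m41 ⊆ 101-01 [E]
  m44 ⊆ 1011-- [E]
  m46 ⊆ 10-110,1011--
  m47 ⊆ 1-11-1,1011--
  m51 ⊆ --0011,-10-11
  m53 ⊆ -101-1,1--101,11-1-1
  m54 ⊆ 1-0110,11011-
  m55 ⊆ -10-11,-101-1,11-1-1,11011-
  m58 ⊆ -11010 [E]
  m61 ⊆ 1--101,1-11-1,11-1-1
  m63 ⊆ 1-11-1,11-1-1
E = {--0011, -101-1, -11010, 0--010, 011001, 1--101, 101-01, 1011--}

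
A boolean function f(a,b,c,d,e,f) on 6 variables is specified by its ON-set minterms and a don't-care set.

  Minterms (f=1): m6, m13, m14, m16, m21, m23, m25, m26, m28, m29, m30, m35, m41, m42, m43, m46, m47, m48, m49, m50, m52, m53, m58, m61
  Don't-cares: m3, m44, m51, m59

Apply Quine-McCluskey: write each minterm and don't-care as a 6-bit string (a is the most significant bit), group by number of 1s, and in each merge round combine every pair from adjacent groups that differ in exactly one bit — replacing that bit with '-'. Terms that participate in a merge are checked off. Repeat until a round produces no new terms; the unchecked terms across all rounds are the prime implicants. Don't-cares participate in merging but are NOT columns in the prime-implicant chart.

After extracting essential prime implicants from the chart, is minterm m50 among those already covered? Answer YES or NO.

NO

[col 0] 000011*, 000110*, 001101*, 001110*, 010000*, 010101*, 010111*, 011001*, 011010*, 011100*, 011101*, 011110*, 100011*, 101001*, 101010*, 101011*, 101100*, 101110*, 101111*, 110000*, 110001*, 110010*, 110011*, 110100*, 110101*, 111010*, 111011*, 111101*
[col 1] -00011, -01110, -10000, -10101*, -11010, -11101*, 0-1101, 0-1110, 00-110, 01-101*, 0101-1, 011-01, 011-10, 0111-0, 01110-, 1-0011*, 1-1010*, 1-1011*, 10-011*, 101-10*, 101-11*, 1010-1, 10101-*, 1011-0, 10111-*, 11-010*, 11-011*, 11-101*, 110-00*, 110-01*, 1100-0*, 1100-1*, 11000-*, 11001-*, 11010-*, 11101-*
[col 2] -1-101, 1--011, 1-101-, 101-1-, 11-01-, 110-0-, 1100--
Prime implicants: -00011, -01110, -1-101, -10000, -11010, 0-1101, 0-1110, 00-110, 0101-1, 011-01, 011-10, 0111-0, 01110-, 1--011, 1-101-, 101-1-, 1010-1, 1011-0, 11-01-, 110-0-, 1100--
PI chart (minterm → PIs covering it):
  6 | 00-110  (sole → essential)
  13 | 0-1101  (sole → essential)
  14 | -01110,0-1110,00-110
  16 | -10000  (sole → essential)
  21 | -1-101,0101-1
  23 | 0101-1  (sole → essential)
  25 | 011-01  (sole → essential)
  26 | -11010,011-10
  28 | 0111-0,01110-
  29 | -1-101,0-1101,011-01,01110-
  30 | 0-1110,011-10,0111-0
  35 | -00011,1--011
  41 | 1010-1  (sole → essential)
  42 | 1-101-,101-1-
  43 | 1--011,1-101-,101-1-,1010-1
  46 | -01110,101-1-,1011-0
  47 | 101-1-  (sole → essential)
  48 | -10000,110-0-,1100--
  49 | 110-0-,1100--
  50 | 11-01-,1100--
  52 | 110-0-  (sole → essential)
  53 | -1-101,110-0-
  58 | -11010,1-101-,11-01-
  61 | -1-101  (sole → essential)
Essential prime implicants: -1-101, -10000, 0-1101, 00-110, 0101-1, 011-01, 101-1-, 1010-1, 110-0-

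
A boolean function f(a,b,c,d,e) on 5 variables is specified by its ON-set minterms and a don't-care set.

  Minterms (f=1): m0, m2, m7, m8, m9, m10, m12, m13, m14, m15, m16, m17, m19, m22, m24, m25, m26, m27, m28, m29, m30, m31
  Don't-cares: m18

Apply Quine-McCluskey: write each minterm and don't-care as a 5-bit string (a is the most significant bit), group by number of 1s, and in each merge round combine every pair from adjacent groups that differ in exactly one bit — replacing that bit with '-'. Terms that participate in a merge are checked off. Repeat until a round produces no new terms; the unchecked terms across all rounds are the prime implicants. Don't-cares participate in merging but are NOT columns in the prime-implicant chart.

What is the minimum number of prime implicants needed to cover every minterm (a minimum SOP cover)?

6

size-2^0 implicants → 00000(✓)  00010(✓)  00111(✓)  01000(✓)  01001(✓)  01010(✓)  01100(✓)  01101(✓)  01110(✓)  01111(✓)  10000(✓)  10001(✓)  10010(✓)  10011(✓)  10110(✓)  11000(✓)  11001(✓)  11010(✓)  11011(✓)  11100(✓)  11101(✓)  11110(✓)  11111(✓)
size-2^1 implicants → -0000(✓)  -0010(✓)  -1000(✓)  -1001(✓)  -1010(✓)  -1100(✓)  -1101(✓)  -1110(✓)  -1111(✓)  0-000(✓)  0-010(✓)  0-111  000-0(✓)  01-00(✓)  01-01(✓)  01-10(✓)  010-0(✓)  0100-(✓)  011-0(✓)  011-1(✓)  0110-(✓)  0111-(✓)  1-000(✓)  1-001(✓)  1-010(✓)  1-011(✓)  1-110(✓)  10-10(✓)  100-0(✓)  100-1(✓)  1000-(✓)  1001-(✓)  11-00(✓)  11-01(✓)  11-10(✓)  11-11(✓)  110-0(✓)  110-1(✓)  1100-(✓)  1101-(✓)  111-0(✓)  111-1(✓)  1110-(✓)  1111-(✓)
size-2^2 implicants → --000(✓)  --010(✓)  -00-0(✓)  -1-00(✓)  -1-01(✓)  -1-10(✓)  -10-0(✓)  -100-(✓)  -11-0(✓)  -11-1(✓)  -110-(✓)  -111-(✓)  0-0-0(✓)  01--0(✓)  01-0-(✓)  011--(✓)  1--10  1-0-0(✓)  1-0-1(✓)  1-00-(✓)  1-01-(✓)  100--(✓)  11--0(✓)  11--1(✓)  11-0-(✓)  11-1-(✓)  110--(✓)  111--(✓)
size-2^3 implicants → --0-0  -1--0  -1-0-  -11--  1-0--  11---
Unchecked terms (primes): --0-0, -1--0, -1-0-, -11--, 0-111, 1--10, 1-0--, 11---
Minterm coverage:
  m0 ⊆ --0-0 [E]
  m2 ⊆ --0-0 [E]
  m7 ⊆ 0-111 [E]
  m8 ⊆ --0-0,-1--0,-1-0-
  m9 ⊆ -1-0- [E]
  m10 ⊆ --0-0,-1--0
  m12 ⊆ -1--0,-1-0-,-11--
  m13 ⊆ -1-0-,-11--
  m14 ⊆ -1--0,-11--
  m15 ⊆ -11--,0-111
  m16 ⊆ --0-0,1-0--
  m17 ⊆ 1-0-- [E]
  m19 ⊆ 1-0-- [E]
  m22 ⊆ 1--10 [E]
  m24 ⊆ --0-0,-1--0,-1-0-,1-0--,11---
  m25 ⊆ -1-0-,1-0--,11---
  m26 ⊆ --0-0,-1--0,1--10,1-0--,11---
  m27 ⊆ 1-0--,11---
  m28 ⊆ -1--0,-1-0-,-11--,11---
  m29 ⊆ -1-0-,-11--,11---
  m30 ⊆ -1--0,-11--,1--10,11---
  m31 ⊆ -11--,11---
E = {--0-0, -1-0-, 0-111, 1--10, 1-0--}
Petrick residual → -11--
Cover = c'e' + bd' + bc + a'cde + ade' + ac'  |cover|=6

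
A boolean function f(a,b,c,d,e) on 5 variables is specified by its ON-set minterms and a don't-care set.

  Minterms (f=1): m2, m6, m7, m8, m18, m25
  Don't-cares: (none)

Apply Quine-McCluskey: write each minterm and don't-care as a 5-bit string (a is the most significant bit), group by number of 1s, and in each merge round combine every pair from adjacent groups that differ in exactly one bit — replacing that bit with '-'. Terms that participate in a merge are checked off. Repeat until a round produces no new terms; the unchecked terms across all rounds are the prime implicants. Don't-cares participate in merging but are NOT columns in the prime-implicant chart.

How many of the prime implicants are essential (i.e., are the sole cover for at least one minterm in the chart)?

4

size-2^0 implicants → 00010(✓)  00110(✓)  00111(✓)  01000  10010(✓)  11001
size-2^1 implicants → -0010  00-10  0011-
Unchecked terms (primes): -0010, 00-10, 0011-, 01000, 11001
Minterm coverage:
  m2 ⊆ -0010,00-10
  m6 ⊆ 00-10,0011-
  m7 ⊆ 0011- [E]
  m8 ⊆ 01000 [E]
  m18 ⊆ -0010 [E]
  m25 ⊆ 11001 [E]
E = {-0010, 0011-, 01000, 11001}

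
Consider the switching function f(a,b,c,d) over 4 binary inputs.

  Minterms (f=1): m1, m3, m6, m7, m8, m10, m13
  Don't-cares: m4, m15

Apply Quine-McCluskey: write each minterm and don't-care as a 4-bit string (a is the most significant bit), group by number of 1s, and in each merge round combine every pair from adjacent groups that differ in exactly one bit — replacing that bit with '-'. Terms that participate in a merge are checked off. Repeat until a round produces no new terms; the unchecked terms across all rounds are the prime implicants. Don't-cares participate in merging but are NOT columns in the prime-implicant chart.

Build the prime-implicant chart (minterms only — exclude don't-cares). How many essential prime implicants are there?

size-2^0 implicants → 0001(✓)  0011(✓)  0100(✓)  0110(✓)  0111(✓)  1000(✓)  1010(✓)  1101(✓)  1111(✓)
size-2^1 implicants → -111  0-11  00-1  01-0  011-  10-0  11-1
Unchecked terms (primes): -111, 0-11, 00-1, 01-0, 011-, 10-0, 11-1
Minterm coverage:
  m1 ⊆ 00-1 [E]
  m3 ⊆ 0-11,00-1
  m6 ⊆ 01-0,011-
  m7 ⊆ -111,0-11,011-
  m8 ⊆ 10-0 [E]
  m10 ⊆ 10-0 [E]
  m13 ⊆ 11-1 [E]
E = {00-1, 10-0, 11-1}

3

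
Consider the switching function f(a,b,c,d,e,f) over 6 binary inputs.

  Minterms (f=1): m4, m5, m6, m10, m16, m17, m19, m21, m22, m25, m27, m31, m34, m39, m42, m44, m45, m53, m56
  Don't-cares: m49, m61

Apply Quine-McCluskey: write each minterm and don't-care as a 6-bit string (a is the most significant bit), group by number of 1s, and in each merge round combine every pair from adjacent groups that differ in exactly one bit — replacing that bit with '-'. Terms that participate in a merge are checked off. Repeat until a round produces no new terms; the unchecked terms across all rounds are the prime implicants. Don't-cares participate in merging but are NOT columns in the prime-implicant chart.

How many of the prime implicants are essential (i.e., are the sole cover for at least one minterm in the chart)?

9

size-2^0 implicants → 000100(✓)  000101(✓)  000110(✓)  001010(✓)  010000(✓)  010001(✓)  010011(✓)  010101(✓)  010110(✓)  011001(✓)  011011(✓)  011111(✓)  100010(✓)  100111  101010(✓)  101100(✓)  101101(✓)  110001(✓)  110101(✓)  111000  111101(✓)
size-2^1 implicants → -01010  -10001(✓)  -10101(✓)  0-0101  0-0110  0001-0  00010-  01-001(✓)  01-011(✓)  010-01(✓)  0100-1(✓)  01000-  011-11  0110-1(✓)  1-1101  10-010  10110-  11-101  110-01(✓)
size-2^2 implicants → -10-01  01-0-1
Unchecked terms (primes): -01010, -10-01, 0-0101, 0-0110, 0001-0, 00010-, 01-0-1, 01000-, 011-11, 1-1101, 10-010, 100111, 10110-, 11-101, 111000
Minterm coverage:
  m4 ⊆ 0001-0,00010-
  m5 ⊆ 0-0101,00010-
  m6 ⊆ 0-0110,0001-0
  m10 ⊆ -01010 [E]
  m16 ⊆ 01000- [E]
  m17 ⊆ -10-01,01-0-1,01000-
  m19 ⊆ 01-0-1 [E]
  m21 ⊆ -10-01,0-0101
  m22 ⊆ 0-0110 [E]
  m25 ⊆ 01-0-1 [E]
  m27 ⊆ 01-0-1,011-11
  m31 ⊆ 011-11 [E]
  m34 ⊆ 10-010 [E]
  m39 ⊆ 100111 [E]
  m42 ⊆ -01010,10-010
  m44 ⊆ 10110- [E]
  m45 ⊆ 1-1101,10110-
  m53 ⊆ -10-01,11-101
  m56 ⊆ 111000 [E]
E = {-01010, 0-0110, 01-0-1, 01000-, 011-11, 10-010, 100111, 10110-, 111000}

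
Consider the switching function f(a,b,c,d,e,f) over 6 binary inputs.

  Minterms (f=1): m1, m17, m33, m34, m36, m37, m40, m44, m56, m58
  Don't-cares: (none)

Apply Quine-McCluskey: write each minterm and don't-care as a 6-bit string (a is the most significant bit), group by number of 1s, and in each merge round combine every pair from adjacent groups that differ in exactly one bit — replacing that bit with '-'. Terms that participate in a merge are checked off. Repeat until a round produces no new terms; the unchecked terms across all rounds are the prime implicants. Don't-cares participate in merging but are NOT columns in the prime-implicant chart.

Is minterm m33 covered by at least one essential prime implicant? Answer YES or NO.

NO

Round 0: 000001✓ 010001✓ 100001✓ 100010 100100✓ 100101✓ 101000✓ 101100✓ 111000✓ 111010✓
Round 1: -00001 0-0001 1-1000 10-100 100-01 10010- 101-00 1110-0
PIs = {-00001, 0-0001, 1-1000, 10-100, 100-01, 100010, 10010-, 101-00, 1110-0}
Coverage chart:
  m1: -00001,0-0001
  m17: 0-0001 ←essential
  m33: -00001,100-01
  m34: 100010 ←essential
  m36: 10-100,10010-
  m37: 100-01,10010-
  m40: 1-1000,101-00
  m44: 10-100,101-00
  m56: 1-1000,1110-0
  m58: 1110-0 ←essential
Essential: 0-0001, 100010, 1110-0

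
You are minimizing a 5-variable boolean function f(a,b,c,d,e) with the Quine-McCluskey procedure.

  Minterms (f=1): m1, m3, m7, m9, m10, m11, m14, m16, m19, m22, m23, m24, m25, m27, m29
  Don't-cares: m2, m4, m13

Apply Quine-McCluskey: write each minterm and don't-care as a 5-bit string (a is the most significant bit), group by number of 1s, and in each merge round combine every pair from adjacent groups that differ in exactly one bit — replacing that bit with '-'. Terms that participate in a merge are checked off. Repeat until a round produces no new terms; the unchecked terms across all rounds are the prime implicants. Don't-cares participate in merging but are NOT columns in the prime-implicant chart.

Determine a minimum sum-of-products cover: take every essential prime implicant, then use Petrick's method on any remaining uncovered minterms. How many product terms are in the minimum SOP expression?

7

Round 0: 00001✓ 00010✓ 00011✓ 00100 00111✓ 01001✓ 01010✓ 01011✓ 01101✓ 01110✓ 10000✓ 10011✓ 10110✓ 10111✓ 11000✓ 11001✓ 11011✓ 11101✓
Round 1: -0011✓ -0111✓ -1001✓ -1011✓ -1101✓ 0-001✓ 0-010✓ 0-011✓ 00-11✓ 000-1✓ 0001-✓ 01-01✓ 01-10 010-1✓ 0101-✓ 1-000 1-011✓ 10-11✓ 1011- 11-01✓ 110-1✓ 1100-
Round 2: --011 -0-11 -1-01 -10-1 0-0-1 0-01-
PIs = {--011, -0-11, -1-01, -10-1, 0-0-1, 0-01-, 00100, 01-10, 1-000, 1011-, 1100-}
Coverage chart:
  m1: 0-0-1 ←essential
  m3: --011,-0-11,0-0-1,0-01-
  m7: -0-11 ←essential
  m9: -1-01,-10-1,0-0-1
  m10: 0-01-,01-10
  m11: --011,-10-1,0-0-1,0-01-
  m14: 01-10 ←essential
  m16: 1-000 ←essential
  m19: --011,-0-11
  m22: 1011- ←essential
  m23: -0-11,1011-
  m24: 1-000,1100-
  m25: -1-01,-10-1,1100-
  m27: --011,-10-1
  m29: -1-01 ←essential
Essential: -0-11, -1-01, 0-0-1, 01-10, 1-000, 1011-
Petrick residual → --011
Min cover (7 terms): c'de + b'de + bd'e + a'c'e + a'bde' + ac'd'e' + ab'cd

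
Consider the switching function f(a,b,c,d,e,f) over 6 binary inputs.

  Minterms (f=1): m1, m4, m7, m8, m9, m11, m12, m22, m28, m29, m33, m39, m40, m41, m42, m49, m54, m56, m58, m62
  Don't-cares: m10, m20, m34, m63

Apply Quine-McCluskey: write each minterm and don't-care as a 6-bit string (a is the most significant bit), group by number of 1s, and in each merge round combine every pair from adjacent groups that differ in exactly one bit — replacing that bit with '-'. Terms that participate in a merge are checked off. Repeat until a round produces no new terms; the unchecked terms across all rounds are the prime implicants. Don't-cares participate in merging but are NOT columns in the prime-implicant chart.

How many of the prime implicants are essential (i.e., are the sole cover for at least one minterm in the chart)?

size-2^0 implicants → 000001(✓)  000100(✓)  000111(✓)  001000(✓)  001001(✓)  001010(✓)  001011(✓)  001100(✓)  010100(✓)  010110(✓)  011100(✓)  011101(✓)  100001(✓)  100010(✓)  100111(✓)  101000(✓)  101001(✓)  101010(✓)  110001(✓)  110110(✓)  111000(✓)  111010(✓)  111110(✓)  111111(✓)
size-2^1 implicants → -00001(✓)  -00111  -01000(✓)  -01001(✓)  -01010(✓)  -10110  0-0100(✓)  0-1100(✓)  00-001(✓)  00-100(✓)  001-00  0010-0(✓)  0010-1(✓)  00100-(✓)  00101-(✓)  01-100(✓)  0101-0  01110-  1-0001  1-1000(✓)  1-1010(✓)  10-001(✓)  10-010  1010-0(✓)  10100-(✓)  11-110  111-10  1110-0(✓)  11111-
size-2^2 implicants → -0-001  -010-0  -0100-  0--100  0010--  1-10-0
Unchecked terms (primes): -0-001, -00111, -010-0, -0100-, -10110, 0--100, 001-00, 0010--, 0101-0, 01110-, 1-0001, 1-10-0, 10-010, 11-110, 111-10, 11111-
Minterm coverage:
  m1 ⊆ -0-001 [E]
  m4 ⊆ 0--100 [E]
  m7 ⊆ -00111 [E]
  m8 ⊆ -010-0,-0100-,001-00,0010--
  m9 ⊆ -0-001,-0100-,0010--
  m11 ⊆ 0010-- [E]
  m12 ⊆ 0--100,001-00
  m22 ⊆ -10110,0101-0
  m28 ⊆ 0--100,01110-
  m29 ⊆ 01110- [E]
  m33 ⊆ -0-001,1-0001
  m39 ⊆ -00111 [E]
  m40 ⊆ -010-0,-0100-,1-10-0
  m41 ⊆ -0-001,-0100-
  m42 ⊆ -010-0,1-10-0,10-010
  m49 ⊆ 1-0001 [E]
  m54 ⊆ -10110,11-110
  m56 ⊆ 1-10-0 [E]
  m58 ⊆ 1-10-0,111-10
  m62 ⊆ 11-110,111-10,11111-
E = {-0-001, -00111, 0--100, 0010--, 01110-, 1-0001, 1-10-0}

7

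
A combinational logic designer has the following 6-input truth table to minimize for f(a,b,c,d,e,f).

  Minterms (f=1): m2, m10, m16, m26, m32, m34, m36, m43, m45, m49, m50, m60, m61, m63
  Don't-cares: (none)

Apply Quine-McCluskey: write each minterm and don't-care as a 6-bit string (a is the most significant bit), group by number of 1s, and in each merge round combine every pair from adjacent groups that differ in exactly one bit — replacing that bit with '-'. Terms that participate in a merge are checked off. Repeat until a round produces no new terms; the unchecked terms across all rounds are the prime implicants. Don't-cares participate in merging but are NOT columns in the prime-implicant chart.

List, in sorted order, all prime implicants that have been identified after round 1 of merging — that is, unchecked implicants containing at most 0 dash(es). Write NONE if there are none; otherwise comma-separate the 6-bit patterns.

010000, 101011, 110001

size-2^0 implicants → 000010(✓)  001010(✓)  010000  011010(✓)  100000(✓)  100010(✓)  100100(✓)  101011  101101(✓)  110001  110010(✓)  111100(✓)  111101(✓)  111111(✓)
size-2^1 implicants → -00010  0-1010  00-010  1-0010  1-1101  100-00  1000-0  1111-1  11110-
Unchecked terms (primes): -00010, 0-1010, 00-010, 010000, 1-0010, 1-1101, 100-00, 1000-0, 101011, 110001, 1111-1, 11110-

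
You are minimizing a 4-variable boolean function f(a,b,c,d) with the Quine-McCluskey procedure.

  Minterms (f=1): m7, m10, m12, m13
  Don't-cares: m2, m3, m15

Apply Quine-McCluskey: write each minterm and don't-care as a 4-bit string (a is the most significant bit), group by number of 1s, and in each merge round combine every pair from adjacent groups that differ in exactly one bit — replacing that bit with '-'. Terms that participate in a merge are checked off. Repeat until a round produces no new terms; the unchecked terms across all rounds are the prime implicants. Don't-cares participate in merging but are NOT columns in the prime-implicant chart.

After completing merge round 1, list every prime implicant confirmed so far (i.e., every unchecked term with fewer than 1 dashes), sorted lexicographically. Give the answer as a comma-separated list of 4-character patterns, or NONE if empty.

NONE

Round 0: 0010✓ 0011✓ 0111✓ 1010✓ 1100✓ 1101✓ 1111✓
Round 1: -010 -111 0-11 001- 11-1 110-
PIs = {-010, -111, 0-11, 001-, 11-1, 110-}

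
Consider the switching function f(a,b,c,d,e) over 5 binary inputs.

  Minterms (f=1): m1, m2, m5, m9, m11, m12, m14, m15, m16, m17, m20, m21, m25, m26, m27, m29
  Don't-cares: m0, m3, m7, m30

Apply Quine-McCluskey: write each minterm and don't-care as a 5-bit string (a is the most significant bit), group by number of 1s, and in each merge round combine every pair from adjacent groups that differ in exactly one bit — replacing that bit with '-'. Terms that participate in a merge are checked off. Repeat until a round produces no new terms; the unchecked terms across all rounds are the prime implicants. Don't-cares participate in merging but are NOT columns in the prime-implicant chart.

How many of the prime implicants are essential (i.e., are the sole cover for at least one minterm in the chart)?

4

Round 0: 00000✓ 00001✓ 00010✓ 00011✓ 00101✓ 00111✓ 01001✓ 01011✓ 01100✓ 01110✓ 01111✓ 10000✓ 10001✓ 10100✓ 10101✓ 11001✓ 11010✓ 11011✓ 11101✓ 11110✓
Round 1: -0000✓ -0001✓ -0101✓ -1001✓ -1011✓ -1110 0-001✓ 0-011✓ 0-111✓ 00-01✓ 00-11✓ 000-0✓ 000-1✓ 0000-✓ 0001-✓ 001-1✓ 01-11✓ 010-1✓ 011-0 0111- 1-001✓ 1-101✓ 10-00✓ 10-01✓ 1000-✓ 1010-✓ 11-01✓ 11-10 110-1✓ 1101-
Round 2: --001 -0-01 -000- -10-1 0--11 0-0-1 00--1 000-- 1--01 10-0-
PIs = {--001, -0-01, -000-, -10-1, -1110, 0--11, 0-0-1, 00--1, 000--, 011-0, 0111-, 1--01, 10-0-, 11-10, 1101-}
Coverage chart:
  m1: --001,-0-01,-000-,0-0-1,00--1,000--
  m2: 000-- ←essential
  m5: -0-01,00--1
  m9: --001,-10-1,0-0-1
  m11: -10-1,0--11,0-0-1
  m12: 011-0 ←essential
  m14: -1110,011-0,0111-
  m15: 0--11,0111-
  m16: -000-,10-0-
  m17: --001,-0-01,-000-,1--01,10-0-
  m20: 10-0- ←essential
  m21: -0-01,1--01,10-0-
  m25: --001,-10-1,1--01
  m26: 11-10,1101-
  m27: -10-1,1101-
  m29: 1--01 ←essential
Essential: 000--, 011-0, 1--01, 10-0-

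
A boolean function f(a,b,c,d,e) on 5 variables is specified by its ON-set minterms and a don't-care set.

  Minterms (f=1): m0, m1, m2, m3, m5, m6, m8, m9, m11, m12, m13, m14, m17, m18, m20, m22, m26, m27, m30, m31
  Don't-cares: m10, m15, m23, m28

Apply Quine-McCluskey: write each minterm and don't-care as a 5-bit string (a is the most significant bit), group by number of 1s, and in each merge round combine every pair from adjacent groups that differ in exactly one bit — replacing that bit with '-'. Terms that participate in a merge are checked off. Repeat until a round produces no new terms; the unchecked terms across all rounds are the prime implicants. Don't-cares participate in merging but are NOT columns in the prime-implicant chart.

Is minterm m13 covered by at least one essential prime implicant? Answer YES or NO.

YES

Round 0: 00000✓ 00001✓ 00010✓ 00011✓ 00101✓ 00110✓ 01000✓ 01001✓ 01010✓ 01011✓ 01100✓ 01101✓ 01110✓ 01111✓ 10001✓ 10010✓ 10100✓ 10110✓ 10111✓ 11010✓ 11011✓ 11100✓ 11110✓ 11111✓
Round 1: -0001 -0010✓ -0110✓ -1010✓ -1011✓ -1100✓ -1110✓ -1111✓ 0-000✓ 0-001✓ 0-010✓ 0-011✓ 0-101✓ 0-110✓ 00-01✓ 00-10✓ 000-0✓ 000-1✓ 0000-✓ 0001-✓ 01-00✓ 01-01✓ 01-10✓ 01-11✓ 010-0✓ 010-1✓ 0100-✓ 0101-✓ 011-0✓ 011-1✓ 0110-✓ 0111-✓ 1-010✓ 1-100✓ 1-110✓ 1-111✓ 10-10✓ 101-0✓ 1011-✓ 11-10✓ 11-11✓ 1101-✓ 111-0✓ 1111-✓
Round 2: --010✓ --110✓ -0-10✓ -1-10✓ -1-11✓ -101-✓ -11-0 -111-✓ 0--01 0--10✓ 0-0-0✓ 0-0-1✓ 0-00-✓ 0-01-✓ 000--✓ 01--0✓ 01--1✓ 01-0-✓ 01-1-✓ 010--✓ 011--✓ 1--10✓ 1-1-0 1-11- 11-1-✓
Round 3: ---10 -1-1- 0-0-- 01---
PIs = {---10, -0001, -1-1-, -11-0, 0--01, 0-0--, 01---, 1-1-0, 1-11-}
Coverage chart:
  m0: 0-0-- ←essential
  m1: -0001,0--01,0-0--
  m2: ---10,0-0--
  m3: 0-0-- ←essential
  m5: 0--01 ←essential
  m6: ---10 ←essential
  m8: 0-0--,01---
  m9: 0--01,0-0--,01---
  m11: -1-1-,0-0--,01---
  m12: -11-0,01---
  m13: 0--01,01---
  m14: ---10,-1-1-,-11-0,01---
  m17: -0001 ←essential
  m18: ---10 ←essential
  m20: 1-1-0 ←essential
  m22: ---10,1-1-0,1-11-
  m26: ---10,-1-1-
  m27: -1-1- ←essential
  m30: ---10,-1-1-,-11-0,1-1-0,1-11-
  m31: -1-1-,1-11-
Essential: ---10, -0001, -1-1-, 0--01, 0-0--, 1-1-0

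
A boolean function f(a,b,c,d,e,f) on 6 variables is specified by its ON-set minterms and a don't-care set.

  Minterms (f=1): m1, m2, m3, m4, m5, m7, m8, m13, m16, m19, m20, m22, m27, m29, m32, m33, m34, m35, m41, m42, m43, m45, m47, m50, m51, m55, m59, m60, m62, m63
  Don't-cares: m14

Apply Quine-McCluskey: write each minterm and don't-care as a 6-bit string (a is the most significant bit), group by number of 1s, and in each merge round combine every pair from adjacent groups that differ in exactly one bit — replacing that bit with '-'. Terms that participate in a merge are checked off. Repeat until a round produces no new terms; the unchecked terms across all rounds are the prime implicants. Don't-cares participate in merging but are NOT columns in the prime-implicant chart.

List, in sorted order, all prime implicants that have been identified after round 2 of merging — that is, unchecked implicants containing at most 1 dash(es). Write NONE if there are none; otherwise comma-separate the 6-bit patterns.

[col 0] 000001*, 000010*, 000011*, 000100*, 000101*, 000111*, 001000, 001101*, 001110, 010000*, 010011*, 010100*, 010110*, 011011*, 011101*, 100000*, 100001*, 100010*, 100011*, 101001*, 101010*, 101011*, 101101*, 101111*, 110010*, 110011*, 110111*, 111011*, 111100*, 111110*, 111111*
[col 1] -00001*, -00010*, -00011*, -01101, -10011*, -11011*, 0-0011*, 0-0100, 0-1101, 00-101, 000-01*, 000-11*, 0000-1*, 00001-*, 0001-1*, 00010-, 01-011*, 010-00, 0101-0, 1-0010*, 1-0011*, 1-1011*, 1-1111*, 10-001*, 10-010*, 10-011*, 1000-0*, 1000-1*, 10000-*, 10001-*, 101-01*, 101-11*, 1010-1*, 10101-*, 1011-1*, 11-011*, 11-111*, 110-11*, 11001-*, 111-11*, 1111-0, 11111-
[col 2] --0011, -000-1, -0001-, -1-011, 000--1, 1--011, 1-001-, 1-1-11, 10-0-1, 10-01-, 1000--, 101--1, 11--11
Prime implicants: --0011, -000-1, -0001-, -01101, -1-011, 0-0100, 0-1101, 00-101, 000--1, 00010-, 001000, 001110, 010-00, 0101-0, 1--011, 1-001-, 1-1-11, 10-0-1, 10-01-, 1000--, 101--1, 11--11, 1111-0, 11111-

-01101, 0-0100, 0-1101, 00-101, 00010-, 001000, 001110, 010-00, 0101-0, 1111-0, 11111-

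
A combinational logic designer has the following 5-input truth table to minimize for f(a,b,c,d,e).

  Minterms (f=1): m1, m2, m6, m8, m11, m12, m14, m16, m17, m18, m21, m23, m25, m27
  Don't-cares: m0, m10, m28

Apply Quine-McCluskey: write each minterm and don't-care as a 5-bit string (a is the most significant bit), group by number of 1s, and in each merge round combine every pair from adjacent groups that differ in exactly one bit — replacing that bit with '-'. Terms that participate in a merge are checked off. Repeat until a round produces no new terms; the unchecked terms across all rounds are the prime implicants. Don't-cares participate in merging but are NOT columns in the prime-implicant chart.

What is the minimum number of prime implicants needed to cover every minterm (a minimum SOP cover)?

size-2^0 implicants → 00000(✓)  00001(✓)  00010(✓)  00110(✓)  01000(✓)  01010(✓)  01011(✓)  01100(✓)  01110(✓)  10000(✓)  10001(✓)  10010(✓)  10101(✓)  10111(✓)  11001(✓)  11011(✓)  11100(✓)
size-2^1 implicants → -0000(✓)  -0001(✓)  -0010(✓)  -1011  -1100  0-000(✓)  0-010(✓)  0-110(✓)  00-10(✓)  000-0(✓)  0000-(✓)  01-00(✓)  01-10(✓)  010-0(✓)  0101-  011-0(✓)  1-001  10-01  100-0(✓)  1000-(✓)  101-1  110-1
size-2^2 implicants → -00-0  -000-  0--10  0-0-0  01--0
Unchecked terms (primes): -00-0, -000-, -1011, -1100, 0--10, 0-0-0, 01--0, 0101-, 1-001, 10-01, 101-1, 110-1
Minterm coverage:
  m1 ⊆ -000- [E]
  m2 ⊆ -00-0,0--10,0-0-0
  m6 ⊆ 0--10 [E]
  m8 ⊆ 0-0-0,01--0
  m11 ⊆ -1011,0101-
  m12 ⊆ -1100,01--0
  m14 ⊆ 0--10,01--0
  m16 ⊆ -00-0,-000-
  m17 ⊆ -000-,1-001,10-01
  m18 ⊆ -00-0 [E]
  m21 ⊆ 10-01,101-1
  m23 ⊆ 101-1 [E]
  m25 ⊆ 1-001,110-1
  m27 ⊆ -1011,110-1
E = {-00-0, -000-, 0--10, 101-1}
Petrick residual → -1011, 01--0, 1-001
Cover = b'c'e' + b'c'd' + bc'de + a'de' + a'be' + ac'd'e + ab'ce  |cover|=7

7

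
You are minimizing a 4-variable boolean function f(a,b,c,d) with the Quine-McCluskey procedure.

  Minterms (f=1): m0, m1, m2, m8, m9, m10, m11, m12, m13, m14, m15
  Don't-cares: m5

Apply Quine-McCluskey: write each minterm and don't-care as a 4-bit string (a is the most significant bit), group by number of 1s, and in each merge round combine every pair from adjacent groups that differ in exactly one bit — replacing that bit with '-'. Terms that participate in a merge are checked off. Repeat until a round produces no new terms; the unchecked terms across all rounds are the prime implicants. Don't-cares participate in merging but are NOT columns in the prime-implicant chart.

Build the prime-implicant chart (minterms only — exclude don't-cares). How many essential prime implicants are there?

[col 0] 0000*, 0001*, 0010*, 0101*, 1000*, 1001*, 1010*, 1011*, 1100*, 1101*, 1110*, 1111*
[col 1] -000*, -001*, -010*, -101*, 0-01*, 00-0*, 000-*, 1-00*, 1-01*, 1-10*, 1-11*, 10-0*, 10-1*, 100-*, 101-*, 11-0*, 11-1*, 110-*, 111-*
[col 2] --01, -0-0, -00-, 1--0*, 1--1*, 1-0-*, 1-1-*, 10--*, 11--*
[col 3] 1---
Prime implicants: --01, -0-0, -00-, 1---
PI chart (minterm → PIs covering it):
  0 | -0-0,-00-
  1 | --01,-00-
  2 | -0-0  (sole → essential)
  8 | -0-0,-00-,1---
  9 | --01,-00-,1---
  10 | -0-0,1---
  11 | 1---  (sole → essential)
  12 | 1---  (sole → essential)
  13 | --01,1---
  14 | 1---  (sole → essential)
  15 | 1---  (sole → essential)
Essential prime implicants: -0-0, 1---

2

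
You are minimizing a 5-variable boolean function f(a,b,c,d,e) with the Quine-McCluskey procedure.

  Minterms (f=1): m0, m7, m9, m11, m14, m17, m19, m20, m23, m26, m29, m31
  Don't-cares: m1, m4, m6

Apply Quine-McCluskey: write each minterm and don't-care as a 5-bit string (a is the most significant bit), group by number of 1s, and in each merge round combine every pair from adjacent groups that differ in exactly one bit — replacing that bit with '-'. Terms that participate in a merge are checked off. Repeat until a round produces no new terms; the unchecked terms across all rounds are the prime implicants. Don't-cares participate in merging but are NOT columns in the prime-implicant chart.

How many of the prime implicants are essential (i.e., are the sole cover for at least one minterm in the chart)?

[col 0] 00000*, 00001*, 00100*, 00110*, 00111*, 01001*, 01011*, 01110*, 10001*, 10011*, 10100*, 10111*, 11010, 11101*, 11111*
[col 1] -0001, -0100, -0111, 0-001, 0-110, 00-00, 0000-, 001-0, 0011-, 010-1, 1-111, 10-11, 100-1, 111-1
Prime implicants: -0001, -0100, -0111, 0-001, 0-110, 00-00, 0000-, 001-0, 0011-, 010-1, 1-111, 10-11, 100-1, 11010, 111-1
PI chart (minterm → PIs covering it):
  0 | 00-00,0000-
  7 | -0111,0011-
  9 | 0-001,010-1
  11 | 010-1  (sole → essential)
  14 | 0-110  (sole → essential)
  17 | -0001,100-1
  19 | 10-11,100-1
  20 | -0100  (sole → essential)
  23 | -0111,1-111,10-11
  26 | 11010  (sole → essential)
  29 | 111-1  (sole → essential)
  31 | 1-111,111-1
Essential prime implicants: -0100, 0-110, 010-1, 11010, 111-1

5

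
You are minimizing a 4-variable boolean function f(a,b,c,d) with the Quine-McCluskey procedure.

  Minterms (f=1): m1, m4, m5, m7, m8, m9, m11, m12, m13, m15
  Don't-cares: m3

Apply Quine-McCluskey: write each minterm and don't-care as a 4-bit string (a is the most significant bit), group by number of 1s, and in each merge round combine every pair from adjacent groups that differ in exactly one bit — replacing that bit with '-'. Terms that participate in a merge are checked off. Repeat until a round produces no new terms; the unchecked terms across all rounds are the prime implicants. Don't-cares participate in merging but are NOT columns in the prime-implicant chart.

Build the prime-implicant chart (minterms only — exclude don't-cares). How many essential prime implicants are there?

3

size-2^0 implicants → 0001(✓)  0011(✓)  0100(✓)  0101(✓)  0111(✓)  1000(✓)  1001(✓)  1011(✓)  1100(✓)  1101(✓)  1111(✓)
size-2^1 implicants → -001(✓)  -011(✓)  -100(✓)  -101(✓)  -111(✓)  0-01(✓)  0-11(✓)  00-1(✓)  01-1(✓)  010-(✓)  1-00(✓)  1-01(✓)  1-11(✓)  10-1(✓)  100-(✓)  11-1(✓)  110-(✓)
size-2^2 implicants → --01(✓)  --11(✓)  -0-1(✓)  -1-1(✓)  -10-  0--1(✓)  1--1(✓)  1-0-
size-2^3 implicants → ---1
Unchecked terms (primes): ---1, -10-, 1-0-
Minterm coverage:
  m1 ⊆ ---1 [E]
  m4 ⊆ -10- [E]
  m5 ⊆ ---1,-10-
  m7 ⊆ ---1 [E]
  m8 ⊆ 1-0- [E]
  m9 ⊆ ---1,1-0-
  m11 ⊆ ---1 [E]
  m12 ⊆ -10-,1-0-
  m13 ⊆ ---1,-10-,1-0-
  m15 ⊆ ---1 [E]
E = {---1, -10-, 1-0-}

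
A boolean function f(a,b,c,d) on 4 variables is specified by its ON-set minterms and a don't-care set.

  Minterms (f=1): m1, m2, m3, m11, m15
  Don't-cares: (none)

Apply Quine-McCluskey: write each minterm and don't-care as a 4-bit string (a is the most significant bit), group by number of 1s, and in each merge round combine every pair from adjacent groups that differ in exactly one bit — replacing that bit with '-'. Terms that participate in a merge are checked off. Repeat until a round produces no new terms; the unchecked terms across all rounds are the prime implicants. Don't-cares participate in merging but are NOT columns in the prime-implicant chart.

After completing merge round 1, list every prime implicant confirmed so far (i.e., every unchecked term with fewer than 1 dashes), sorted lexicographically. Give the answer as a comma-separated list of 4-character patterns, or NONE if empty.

size-2^0 implicants → 0001(✓)  0010(✓)  0011(✓)  1011(✓)  1111(✓)
size-2^1 implicants → -011  00-1  001-  1-11
Unchecked terms (primes): -011, 00-1, 001-, 1-11

NONE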